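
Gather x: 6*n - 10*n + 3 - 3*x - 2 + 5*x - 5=-4*n + 2*x - 4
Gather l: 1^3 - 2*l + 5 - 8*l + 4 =10 - 10*l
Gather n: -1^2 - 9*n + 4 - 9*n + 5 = 8 - 18*n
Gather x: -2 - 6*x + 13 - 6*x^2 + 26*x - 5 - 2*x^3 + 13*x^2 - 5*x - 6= -2*x^3 + 7*x^2 + 15*x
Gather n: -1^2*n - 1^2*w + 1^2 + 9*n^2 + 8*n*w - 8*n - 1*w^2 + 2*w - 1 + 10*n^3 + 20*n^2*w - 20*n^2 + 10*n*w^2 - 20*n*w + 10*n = 10*n^3 + n^2*(20*w - 11) + n*(10*w^2 - 12*w + 1) - w^2 + w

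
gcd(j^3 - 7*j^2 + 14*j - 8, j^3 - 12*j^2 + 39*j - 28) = j^2 - 5*j + 4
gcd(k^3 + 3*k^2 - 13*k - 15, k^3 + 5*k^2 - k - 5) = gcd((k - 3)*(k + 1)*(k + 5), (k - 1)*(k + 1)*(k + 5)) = k^2 + 6*k + 5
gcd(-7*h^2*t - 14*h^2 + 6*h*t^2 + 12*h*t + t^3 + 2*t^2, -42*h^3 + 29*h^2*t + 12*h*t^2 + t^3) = -7*h^2 + 6*h*t + t^2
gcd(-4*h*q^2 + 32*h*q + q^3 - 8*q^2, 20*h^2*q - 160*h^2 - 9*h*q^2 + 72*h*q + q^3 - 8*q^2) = -4*h*q + 32*h + q^2 - 8*q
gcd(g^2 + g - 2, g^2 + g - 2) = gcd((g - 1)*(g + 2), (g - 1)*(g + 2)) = g^2 + g - 2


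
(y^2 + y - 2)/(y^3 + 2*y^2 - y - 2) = 1/(y + 1)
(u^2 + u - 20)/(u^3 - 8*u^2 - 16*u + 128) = (u + 5)/(u^2 - 4*u - 32)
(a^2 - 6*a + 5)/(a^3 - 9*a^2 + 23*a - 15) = 1/(a - 3)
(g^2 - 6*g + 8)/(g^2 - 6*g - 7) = (-g^2 + 6*g - 8)/(-g^2 + 6*g + 7)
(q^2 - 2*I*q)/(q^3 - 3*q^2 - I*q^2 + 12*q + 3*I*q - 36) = q*(q - 2*I)/(q^3 - q^2*(3 + I) + 3*q*(4 + I) - 36)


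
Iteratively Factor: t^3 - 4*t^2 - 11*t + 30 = (t - 2)*(t^2 - 2*t - 15) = (t - 2)*(t + 3)*(t - 5)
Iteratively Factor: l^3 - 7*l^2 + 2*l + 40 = (l - 4)*(l^2 - 3*l - 10) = (l - 5)*(l - 4)*(l + 2)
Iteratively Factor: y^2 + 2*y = (y)*(y + 2)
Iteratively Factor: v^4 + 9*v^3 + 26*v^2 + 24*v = (v + 3)*(v^3 + 6*v^2 + 8*v) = (v + 3)*(v + 4)*(v^2 + 2*v) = (v + 2)*(v + 3)*(v + 4)*(v)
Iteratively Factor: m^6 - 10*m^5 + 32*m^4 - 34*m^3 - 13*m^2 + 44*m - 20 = (m + 1)*(m^5 - 11*m^4 + 43*m^3 - 77*m^2 + 64*m - 20) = (m - 2)*(m + 1)*(m^4 - 9*m^3 + 25*m^2 - 27*m + 10) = (m - 2)*(m - 1)*(m + 1)*(m^3 - 8*m^2 + 17*m - 10) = (m - 2)^2*(m - 1)*(m + 1)*(m^2 - 6*m + 5) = (m - 2)^2*(m - 1)^2*(m + 1)*(m - 5)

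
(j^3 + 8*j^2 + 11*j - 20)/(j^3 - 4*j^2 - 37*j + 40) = (j + 4)/(j - 8)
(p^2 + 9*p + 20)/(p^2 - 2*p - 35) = (p + 4)/(p - 7)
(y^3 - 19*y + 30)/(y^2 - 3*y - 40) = (y^2 - 5*y + 6)/(y - 8)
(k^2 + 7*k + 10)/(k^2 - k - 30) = (k + 2)/(k - 6)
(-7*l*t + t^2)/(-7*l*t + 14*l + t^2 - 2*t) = t/(t - 2)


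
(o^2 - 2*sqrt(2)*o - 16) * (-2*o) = -2*o^3 + 4*sqrt(2)*o^2 + 32*o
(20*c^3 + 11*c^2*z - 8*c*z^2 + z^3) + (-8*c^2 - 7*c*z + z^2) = 20*c^3 + 11*c^2*z - 8*c^2 - 8*c*z^2 - 7*c*z + z^3 + z^2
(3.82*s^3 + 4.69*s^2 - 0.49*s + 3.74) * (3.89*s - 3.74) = 14.8598*s^4 + 3.9573*s^3 - 19.4467*s^2 + 16.3812*s - 13.9876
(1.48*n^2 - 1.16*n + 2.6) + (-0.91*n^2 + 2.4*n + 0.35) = 0.57*n^2 + 1.24*n + 2.95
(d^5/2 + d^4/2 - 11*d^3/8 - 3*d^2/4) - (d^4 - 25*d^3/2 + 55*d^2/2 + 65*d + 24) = d^5/2 - d^4/2 + 89*d^3/8 - 113*d^2/4 - 65*d - 24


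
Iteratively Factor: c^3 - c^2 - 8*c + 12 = (c + 3)*(c^2 - 4*c + 4) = (c - 2)*(c + 3)*(c - 2)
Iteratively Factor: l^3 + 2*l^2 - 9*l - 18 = (l - 3)*(l^2 + 5*l + 6) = (l - 3)*(l + 3)*(l + 2)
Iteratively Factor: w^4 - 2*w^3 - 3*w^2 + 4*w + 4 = (w + 1)*(w^3 - 3*w^2 + 4) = (w + 1)^2*(w^2 - 4*w + 4) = (w - 2)*(w + 1)^2*(w - 2)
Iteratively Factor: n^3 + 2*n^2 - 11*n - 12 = (n - 3)*(n^2 + 5*n + 4) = (n - 3)*(n + 4)*(n + 1)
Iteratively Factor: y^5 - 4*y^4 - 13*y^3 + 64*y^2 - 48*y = (y - 3)*(y^4 - y^3 - 16*y^2 + 16*y) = y*(y - 3)*(y^3 - y^2 - 16*y + 16) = y*(y - 4)*(y - 3)*(y^2 + 3*y - 4) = y*(y - 4)*(y - 3)*(y + 4)*(y - 1)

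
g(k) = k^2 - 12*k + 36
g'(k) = 2*k - 12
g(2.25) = 14.06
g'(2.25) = -7.50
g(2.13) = 14.98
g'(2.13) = -7.74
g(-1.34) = 53.88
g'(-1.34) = -14.68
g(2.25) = 14.06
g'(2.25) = -7.50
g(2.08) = 15.37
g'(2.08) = -7.84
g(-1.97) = 63.52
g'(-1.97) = -15.94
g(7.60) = 2.56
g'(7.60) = 3.20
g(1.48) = 20.43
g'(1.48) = -9.04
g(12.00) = 36.00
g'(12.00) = 12.00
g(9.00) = 9.00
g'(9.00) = 6.00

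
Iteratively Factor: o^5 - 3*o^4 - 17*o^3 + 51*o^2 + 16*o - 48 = (o - 3)*(o^4 - 17*o^2 + 16) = (o - 3)*(o + 1)*(o^3 - o^2 - 16*o + 16) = (o - 4)*(o - 3)*(o + 1)*(o^2 + 3*o - 4) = (o - 4)*(o - 3)*(o - 1)*(o + 1)*(o + 4)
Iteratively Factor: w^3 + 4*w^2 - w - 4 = (w + 4)*(w^2 - 1) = (w - 1)*(w + 4)*(w + 1)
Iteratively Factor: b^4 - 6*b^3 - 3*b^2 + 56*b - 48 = (b - 4)*(b^3 - 2*b^2 - 11*b + 12) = (b - 4)*(b + 3)*(b^2 - 5*b + 4) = (b - 4)^2*(b + 3)*(b - 1)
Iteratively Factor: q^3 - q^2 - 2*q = (q - 2)*(q^2 + q) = (q - 2)*(q + 1)*(q)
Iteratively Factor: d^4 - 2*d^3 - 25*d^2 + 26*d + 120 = (d - 3)*(d^3 + d^2 - 22*d - 40) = (d - 3)*(d + 4)*(d^2 - 3*d - 10) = (d - 5)*(d - 3)*(d + 4)*(d + 2)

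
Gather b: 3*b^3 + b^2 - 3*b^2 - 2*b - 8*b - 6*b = 3*b^3 - 2*b^2 - 16*b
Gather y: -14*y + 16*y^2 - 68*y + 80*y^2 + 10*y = 96*y^2 - 72*y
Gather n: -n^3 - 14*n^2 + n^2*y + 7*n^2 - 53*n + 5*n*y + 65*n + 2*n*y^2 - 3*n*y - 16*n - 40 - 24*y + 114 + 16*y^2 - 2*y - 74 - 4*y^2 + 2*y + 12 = -n^3 + n^2*(y - 7) + n*(2*y^2 + 2*y - 4) + 12*y^2 - 24*y + 12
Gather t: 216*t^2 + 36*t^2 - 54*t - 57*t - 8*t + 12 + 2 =252*t^2 - 119*t + 14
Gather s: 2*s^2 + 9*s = 2*s^2 + 9*s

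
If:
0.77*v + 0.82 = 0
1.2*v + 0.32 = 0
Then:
No Solution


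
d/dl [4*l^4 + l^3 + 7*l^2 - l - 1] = 16*l^3 + 3*l^2 + 14*l - 1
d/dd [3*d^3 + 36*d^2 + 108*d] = 9*d^2 + 72*d + 108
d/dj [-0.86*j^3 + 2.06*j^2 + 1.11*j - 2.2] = -2.58*j^2 + 4.12*j + 1.11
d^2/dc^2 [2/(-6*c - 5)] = -144/(6*c + 5)^3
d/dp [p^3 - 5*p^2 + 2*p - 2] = 3*p^2 - 10*p + 2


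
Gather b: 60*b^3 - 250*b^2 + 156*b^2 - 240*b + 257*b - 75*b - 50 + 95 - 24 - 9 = 60*b^3 - 94*b^2 - 58*b + 12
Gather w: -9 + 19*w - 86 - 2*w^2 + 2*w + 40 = -2*w^2 + 21*w - 55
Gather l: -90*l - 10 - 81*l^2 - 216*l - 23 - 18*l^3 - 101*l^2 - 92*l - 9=-18*l^3 - 182*l^2 - 398*l - 42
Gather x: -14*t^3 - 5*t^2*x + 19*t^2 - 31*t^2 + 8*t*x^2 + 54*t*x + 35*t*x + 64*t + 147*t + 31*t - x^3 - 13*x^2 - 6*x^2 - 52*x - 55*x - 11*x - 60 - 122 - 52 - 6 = -14*t^3 - 12*t^2 + 242*t - x^3 + x^2*(8*t - 19) + x*(-5*t^2 + 89*t - 118) - 240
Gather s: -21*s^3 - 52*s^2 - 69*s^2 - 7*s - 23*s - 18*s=-21*s^3 - 121*s^2 - 48*s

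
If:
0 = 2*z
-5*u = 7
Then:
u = -7/5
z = 0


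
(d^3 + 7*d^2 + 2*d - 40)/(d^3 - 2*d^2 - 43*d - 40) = (d^2 + 2*d - 8)/(d^2 - 7*d - 8)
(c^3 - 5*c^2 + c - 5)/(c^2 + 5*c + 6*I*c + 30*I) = (c^3 - 5*c^2 + c - 5)/(c^2 + c*(5 + 6*I) + 30*I)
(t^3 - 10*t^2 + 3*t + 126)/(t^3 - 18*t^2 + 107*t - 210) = (t + 3)/(t - 5)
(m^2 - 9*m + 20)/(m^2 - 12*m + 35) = (m - 4)/(m - 7)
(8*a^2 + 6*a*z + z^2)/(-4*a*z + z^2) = (8*a^2 + 6*a*z + z^2)/(z*(-4*a + z))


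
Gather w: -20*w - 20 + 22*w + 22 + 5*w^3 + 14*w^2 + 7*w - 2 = 5*w^3 + 14*w^2 + 9*w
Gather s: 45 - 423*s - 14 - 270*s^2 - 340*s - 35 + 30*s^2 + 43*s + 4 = -240*s^2 - 720*s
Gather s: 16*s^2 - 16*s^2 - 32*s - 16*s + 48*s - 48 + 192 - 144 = 0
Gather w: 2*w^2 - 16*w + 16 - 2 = 2*w^2 - 16*w + 14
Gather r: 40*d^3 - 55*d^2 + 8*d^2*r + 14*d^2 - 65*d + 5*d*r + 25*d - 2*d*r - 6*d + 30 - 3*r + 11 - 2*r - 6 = 40*d^3 - 41*d^2 - 46*d + r*(8*d^2 + 3*d - 5) + 35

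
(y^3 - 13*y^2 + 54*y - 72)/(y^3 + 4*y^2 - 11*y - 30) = (y^2 - 10*y + 24)/(y^2 + 7*y + 10)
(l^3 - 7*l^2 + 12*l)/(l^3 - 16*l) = (l - 3)/(l + 4)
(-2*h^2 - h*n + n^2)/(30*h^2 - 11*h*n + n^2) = (-2*h^2 - h*n + n^2)/(30*h^2 - 11*h*n + n^2)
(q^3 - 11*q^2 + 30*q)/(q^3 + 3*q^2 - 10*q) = (q^2 - 11*q + 30)/(q^2 + 3*q - 10)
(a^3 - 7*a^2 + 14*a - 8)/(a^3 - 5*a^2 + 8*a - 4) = (a - 4)/(a - 2)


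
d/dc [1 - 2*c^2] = -4*c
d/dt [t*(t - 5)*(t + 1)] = 3*t^2 - 8*t - 5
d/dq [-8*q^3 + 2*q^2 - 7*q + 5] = -24*q^2 + 4*q - 7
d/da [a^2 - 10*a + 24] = 2*a - 10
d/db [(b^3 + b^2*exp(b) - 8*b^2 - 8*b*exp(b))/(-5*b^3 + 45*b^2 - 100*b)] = (-b^3*exp(b) + 18*b^2*exp(b) + b^2 - 108*b*exp(b) - 40*b + 212*exp(b) + 160)/(5*(b^4 - 18*b^3 + 121*b^2 - 360*b + 400))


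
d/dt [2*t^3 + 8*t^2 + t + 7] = 6*t^2 + 16*t + 1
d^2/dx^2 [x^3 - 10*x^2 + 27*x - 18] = 6*x - 20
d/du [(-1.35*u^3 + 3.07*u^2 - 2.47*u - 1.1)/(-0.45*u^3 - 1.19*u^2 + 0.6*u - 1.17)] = (2.22044604925031e-16*u^5 + 2.988*u^4 - 3.843*u^3 + 2.1562*u^2 - 9.8018*u + 3.5499)/(0.2025*u^6 + 1.071*u^5 + 0.8761*u^4 - 0.375*u^3 + 3.1446*u^2 - 1.404*u + 1.3689)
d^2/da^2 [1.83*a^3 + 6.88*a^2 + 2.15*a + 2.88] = 10.98*a + 13.76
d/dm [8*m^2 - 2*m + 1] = 16*m - 2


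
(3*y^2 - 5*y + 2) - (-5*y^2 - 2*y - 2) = 8*y^2 - 3*y + 4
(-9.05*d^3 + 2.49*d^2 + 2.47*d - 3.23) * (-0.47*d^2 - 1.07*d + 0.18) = 4.2535*d^5 + 8.5132*d^4 - 5.4542*d^3 - 0.676600000000001*d^2 + 3.9007*d - 0.5814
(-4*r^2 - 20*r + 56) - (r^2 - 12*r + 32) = -5*r^2 - 8*r + 24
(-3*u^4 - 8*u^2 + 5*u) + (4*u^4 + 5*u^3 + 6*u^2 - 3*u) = u^4 + 5*u^3 - 2*u^2 + 2*u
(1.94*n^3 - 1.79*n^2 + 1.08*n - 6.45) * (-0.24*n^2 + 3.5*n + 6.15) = -0.4656*n^5 + 7.2196*n^4 + 5.4068*n^3 - 5.6805*n^2 - 15.933*n - 39.6675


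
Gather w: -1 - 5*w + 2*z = -5*w + 2*z - 1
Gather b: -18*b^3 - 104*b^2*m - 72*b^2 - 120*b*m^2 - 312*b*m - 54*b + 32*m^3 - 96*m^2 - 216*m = -18*b^3 + b^2*(-104*m - 72) + b*(-120*m^2 - 312*m - 54) + 32*m^3 - 96*m^2 - 216*m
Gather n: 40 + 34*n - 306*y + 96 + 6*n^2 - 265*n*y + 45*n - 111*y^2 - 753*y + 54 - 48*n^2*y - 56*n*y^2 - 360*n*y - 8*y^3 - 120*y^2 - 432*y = n^2*(6 - 48*y) + n*(-56*y^2 - 625*y + 79) - 8*y^3 - 231*y^2 - 1491*y + 190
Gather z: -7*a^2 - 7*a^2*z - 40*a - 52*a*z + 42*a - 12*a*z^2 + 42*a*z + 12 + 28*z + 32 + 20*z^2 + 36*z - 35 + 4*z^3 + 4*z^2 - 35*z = -7*a^2 + 2*a + 4*z^3 + z^2*(24 - 12*a) + z*(-7*a^2 - 10*a + 29) + 9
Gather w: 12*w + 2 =12*w + 2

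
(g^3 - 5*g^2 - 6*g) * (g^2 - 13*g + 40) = g^5 - 18*g^4 + 99*g^3 - 122*g^2 - 240*g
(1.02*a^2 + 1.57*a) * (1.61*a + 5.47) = 1.6422*a^3 + 8.1071*a^2 + 8.5879*a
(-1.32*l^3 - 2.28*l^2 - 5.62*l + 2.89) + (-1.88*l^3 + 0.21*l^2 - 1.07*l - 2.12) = -3.2*l^3 - 2.07*l^2 - 6.69*l + 0.77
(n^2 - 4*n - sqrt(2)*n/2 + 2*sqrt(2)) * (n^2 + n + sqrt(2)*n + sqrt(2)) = n^4 - 3*n^3 + sqrt(2)*n^3/2 - 5*n^2 - 3*sqrt(2)*n^2/2 - 2*sqrt(2)*n + 3*n + 4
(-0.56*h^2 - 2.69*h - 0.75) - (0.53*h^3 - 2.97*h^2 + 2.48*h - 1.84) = -0.53*h^3 + 2.41*h^2 - 5.17*h + 1.09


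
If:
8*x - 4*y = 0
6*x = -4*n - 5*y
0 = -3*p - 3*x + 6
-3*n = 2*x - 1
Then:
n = 2/5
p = 21/10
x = -1/10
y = -1/5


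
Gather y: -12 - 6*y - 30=-6*y - 42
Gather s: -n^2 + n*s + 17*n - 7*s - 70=-n^2 + 17*n + s*(n - 7) - 70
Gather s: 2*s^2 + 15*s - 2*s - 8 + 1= 2*s^2 + 13*s - 7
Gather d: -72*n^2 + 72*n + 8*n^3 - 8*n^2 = 8*n^3 - 80*n^2 + 72*n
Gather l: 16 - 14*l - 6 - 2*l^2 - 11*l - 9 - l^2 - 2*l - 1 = -3*l^2 - 27*l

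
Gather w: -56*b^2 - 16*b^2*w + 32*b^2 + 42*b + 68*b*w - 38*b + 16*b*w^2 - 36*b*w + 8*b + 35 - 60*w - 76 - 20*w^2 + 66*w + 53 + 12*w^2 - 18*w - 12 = -24*b^2 + 12*b + w^2*(16*b - 8) + w*(-16*b^2 + 32*b - 12)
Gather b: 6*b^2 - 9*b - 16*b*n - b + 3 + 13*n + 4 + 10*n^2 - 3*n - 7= 6*b^2 + b*(-16*n - 10) + 10*n^2 + 10*n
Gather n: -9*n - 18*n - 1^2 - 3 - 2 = -27*n - 6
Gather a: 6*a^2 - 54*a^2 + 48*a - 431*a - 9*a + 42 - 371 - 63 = -48*a^2 - 392*a - 392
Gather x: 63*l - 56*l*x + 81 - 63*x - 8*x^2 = 63*l - 8*x^2 + x*(-56*l - 63) + 81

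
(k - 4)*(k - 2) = k^2 - 6*k + 8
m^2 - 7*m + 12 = (m - 4)*(m - 3)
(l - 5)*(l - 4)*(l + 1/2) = l^3 - 17*l^2/2 + 31*l/2 + 10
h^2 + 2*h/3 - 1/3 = (h - 1/3)*(h + 1)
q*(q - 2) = q^2 - 2*q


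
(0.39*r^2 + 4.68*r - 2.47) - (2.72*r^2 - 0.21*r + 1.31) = -2.33*r^2 + 4.89*r - 3.78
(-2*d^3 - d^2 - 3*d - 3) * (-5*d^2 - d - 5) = 10*d^5 + 7*d^4 + 26*d^3 + 23*d^2 + 18*d + 15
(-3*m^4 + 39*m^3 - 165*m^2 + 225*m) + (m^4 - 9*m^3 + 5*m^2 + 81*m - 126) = -2*m^4 + 30*m^3 - 160*m^2 + 306*m - 126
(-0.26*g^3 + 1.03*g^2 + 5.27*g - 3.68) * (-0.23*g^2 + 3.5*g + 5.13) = 0.0598*g^5 - 1.1469*g^4 + 1.0591*g^3 + 24.5753*g^2 + 14.1551*g - 18.8784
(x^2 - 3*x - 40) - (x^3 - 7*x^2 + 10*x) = -x^3 + 8*x^2 - 13*x - 40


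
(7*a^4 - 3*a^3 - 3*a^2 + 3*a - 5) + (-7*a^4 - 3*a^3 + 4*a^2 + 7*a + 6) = -6*a^3 + a^2 + 10*a + 1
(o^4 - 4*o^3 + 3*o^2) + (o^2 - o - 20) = o^4 - 4*o^3 + 4*o^2 - o - 20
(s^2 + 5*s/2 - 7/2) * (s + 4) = s^3 + 13*s^2/2 + 13*s/2 - 14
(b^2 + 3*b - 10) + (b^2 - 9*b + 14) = 2*b^2 - 6*b + 4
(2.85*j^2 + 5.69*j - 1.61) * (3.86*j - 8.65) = 11.001*j^3 - 2.6891*j^2 - 55.4331*j + 13.9265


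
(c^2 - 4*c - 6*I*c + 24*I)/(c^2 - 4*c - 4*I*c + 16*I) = (c - 6*I)/(c - 4*I)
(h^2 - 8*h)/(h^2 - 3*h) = (h - 8)/(h - 3)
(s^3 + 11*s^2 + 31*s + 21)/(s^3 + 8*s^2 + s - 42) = (s + 1)/(s - 2)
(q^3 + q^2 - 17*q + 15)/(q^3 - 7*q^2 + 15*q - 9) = (q + 5)/(q - 3)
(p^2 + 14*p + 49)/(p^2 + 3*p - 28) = (p + 7)/(p - 4)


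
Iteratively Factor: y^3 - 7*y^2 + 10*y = (y)*(y^2 - 7*y + 10) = y*(y - 2)*(y - 5)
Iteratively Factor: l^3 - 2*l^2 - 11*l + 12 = (l - 1)*(l^2 - l - 12) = (l - 4)*(l - 1)*(l + 3)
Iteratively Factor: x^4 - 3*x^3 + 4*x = (x - 2)*(x^3 - x^2 - 2*x) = x*(x - 2)*(x^2 - x - 2) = x*(x - 2)^2*(x + 1)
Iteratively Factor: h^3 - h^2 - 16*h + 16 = (h + 4)*(h^2 - 5*h + 4) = (h - 4)*(h + 4)*(h - 1)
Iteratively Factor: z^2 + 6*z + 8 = (z + 4)*(z + 2)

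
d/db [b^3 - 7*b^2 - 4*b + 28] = 3*b^2 - 14*b - 4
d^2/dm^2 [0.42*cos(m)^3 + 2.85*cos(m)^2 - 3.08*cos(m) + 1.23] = 2.765*cos(m) - 5.7*cos(2*m) - 0.945*cos(3*m)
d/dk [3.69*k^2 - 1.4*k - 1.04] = 7.38*k - 1.4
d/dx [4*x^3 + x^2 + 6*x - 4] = 12*x^2 + 2*x + 6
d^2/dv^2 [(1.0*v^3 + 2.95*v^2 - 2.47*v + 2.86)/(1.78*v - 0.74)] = (6.3368*v^3 - 7.9032*v^2 + 3.2856*v + 14.84712)/(5.639752*v^3 - 7.033848*v^2 + 2.924184*v - 0.405224)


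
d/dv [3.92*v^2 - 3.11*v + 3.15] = 7.84*v - 3.11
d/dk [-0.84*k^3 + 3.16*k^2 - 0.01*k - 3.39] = -2.52*k^2 + 6.32*k - 0.01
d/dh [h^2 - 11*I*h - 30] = 2*h - 11*I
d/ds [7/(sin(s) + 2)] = -7*cos(s)/(sin(s) + 2)^2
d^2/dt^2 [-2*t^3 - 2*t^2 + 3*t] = -12*t - 4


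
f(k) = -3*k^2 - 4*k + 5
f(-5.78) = -72.11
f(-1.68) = 3.25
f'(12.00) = -76.00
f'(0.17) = -5.02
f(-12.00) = -379.00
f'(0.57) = -7.42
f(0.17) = 4.23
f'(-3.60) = 17.60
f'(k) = -6*k - 4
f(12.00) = -475.00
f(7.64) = -200.67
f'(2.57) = -19.42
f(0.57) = 1.75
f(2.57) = -25.09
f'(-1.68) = 6.08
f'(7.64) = -49.84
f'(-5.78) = 30.68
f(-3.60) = -19.48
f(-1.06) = 5.87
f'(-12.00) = 68.00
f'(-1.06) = 2.36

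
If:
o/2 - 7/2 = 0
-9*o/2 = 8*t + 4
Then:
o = 7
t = -71/16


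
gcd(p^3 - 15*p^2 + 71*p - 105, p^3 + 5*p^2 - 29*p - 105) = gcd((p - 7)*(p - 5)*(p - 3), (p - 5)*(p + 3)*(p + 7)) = p - 5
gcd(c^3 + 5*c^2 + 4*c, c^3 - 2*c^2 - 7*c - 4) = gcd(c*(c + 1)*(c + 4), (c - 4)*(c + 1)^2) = c + 1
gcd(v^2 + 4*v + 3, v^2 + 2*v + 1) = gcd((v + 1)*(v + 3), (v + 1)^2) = v + 1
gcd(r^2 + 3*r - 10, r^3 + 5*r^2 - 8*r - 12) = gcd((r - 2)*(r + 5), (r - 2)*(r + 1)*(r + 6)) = r - 2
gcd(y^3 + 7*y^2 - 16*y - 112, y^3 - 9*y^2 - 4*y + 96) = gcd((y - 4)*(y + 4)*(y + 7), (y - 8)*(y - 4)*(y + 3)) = y - 4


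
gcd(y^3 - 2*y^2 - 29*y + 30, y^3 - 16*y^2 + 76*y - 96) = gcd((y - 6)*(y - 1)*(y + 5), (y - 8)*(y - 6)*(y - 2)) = y - 6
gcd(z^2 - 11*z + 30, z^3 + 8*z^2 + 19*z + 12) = 1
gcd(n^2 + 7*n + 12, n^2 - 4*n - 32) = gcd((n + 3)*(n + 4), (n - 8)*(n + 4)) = n + 4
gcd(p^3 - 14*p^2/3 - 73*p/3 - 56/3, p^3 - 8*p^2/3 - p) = 1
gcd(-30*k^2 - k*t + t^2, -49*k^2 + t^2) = 1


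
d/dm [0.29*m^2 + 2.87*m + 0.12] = 0.58*m + 2.87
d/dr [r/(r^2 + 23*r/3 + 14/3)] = 3*(14 - 3*r^2)/(9*r^4 + 138*r^3 + 613*r^2 + 644*r + 196)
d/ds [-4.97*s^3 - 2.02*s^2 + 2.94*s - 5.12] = -14.91*s^2 - 4.04*s + 2.94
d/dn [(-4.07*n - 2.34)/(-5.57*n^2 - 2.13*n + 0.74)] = (22.6699*n^2 + 8.6691*n - (4.07*n + 2.34)*(11.14*n + 2.13) - 3.0118)/(5.57*n^2 + 2.13*n - 0.74)^2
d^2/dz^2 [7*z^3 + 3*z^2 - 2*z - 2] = 42*z + 6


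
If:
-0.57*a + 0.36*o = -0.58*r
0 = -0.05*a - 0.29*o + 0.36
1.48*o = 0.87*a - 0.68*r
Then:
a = 3.42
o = 0.65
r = 2.96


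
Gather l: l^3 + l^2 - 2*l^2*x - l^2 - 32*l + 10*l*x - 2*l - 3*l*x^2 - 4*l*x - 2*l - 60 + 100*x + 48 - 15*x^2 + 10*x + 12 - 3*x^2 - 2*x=l^3 - 2*l^2*x + l*(-3*x^2 + 6*x - 36) - 18*x^2 + 108*x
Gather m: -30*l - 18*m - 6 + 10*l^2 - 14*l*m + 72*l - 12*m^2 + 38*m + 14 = 10*l^2 + 42*l - 12*m^2 + m*(20 - 14*l) + 8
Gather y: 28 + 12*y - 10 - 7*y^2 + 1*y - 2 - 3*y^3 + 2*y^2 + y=-3*y^3 - 5*y^2 + 14*y + 16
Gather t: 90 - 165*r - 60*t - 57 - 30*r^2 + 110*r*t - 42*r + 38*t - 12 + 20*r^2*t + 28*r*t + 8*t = -30*r^2 - 207*r + t*(20*r^2 + 138*r - 14) + 21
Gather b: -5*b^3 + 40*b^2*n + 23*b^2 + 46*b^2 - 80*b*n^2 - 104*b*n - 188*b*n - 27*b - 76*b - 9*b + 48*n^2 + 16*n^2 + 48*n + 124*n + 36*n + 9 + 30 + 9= -5*b^3 + b^2*(40*n + 69) + b*(-80*n^2 - 292*n - 112) + 64*n^2 + 208*n + 48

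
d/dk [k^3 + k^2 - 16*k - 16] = 3*k^2 + 2*k - 16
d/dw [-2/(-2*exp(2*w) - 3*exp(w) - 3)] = (-8*exp(w) - 6)*exp(w)/(2*exp(2*w) + 3*exp(w) + 3)^2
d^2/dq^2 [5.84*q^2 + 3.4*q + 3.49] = 11.6800000000000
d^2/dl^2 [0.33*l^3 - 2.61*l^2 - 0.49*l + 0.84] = 1.98*l - 5.22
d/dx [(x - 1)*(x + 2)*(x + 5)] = 3*x^2 + 12*x + 3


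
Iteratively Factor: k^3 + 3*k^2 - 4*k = (k)*(k^2 + 3*k - 4) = k*(k - 1)*(k + 4)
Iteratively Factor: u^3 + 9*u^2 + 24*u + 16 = (u + 1)*(u^2 + 8*u + 16) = (u + 1)*(u + 4)*(u + 4)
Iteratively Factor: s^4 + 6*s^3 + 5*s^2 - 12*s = (s + 3)*(s^3 + 3*s^2 - 4*s) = (s - 1)*(s + 3)*(s^2 + 4*s) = (s - 1)*(s + 3)*(s + 4)*(s)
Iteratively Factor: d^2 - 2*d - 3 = (d + 1)*(d - 3)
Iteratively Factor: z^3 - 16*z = (z)*(z^2 - 16) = z*(z + 4)*(z - 4)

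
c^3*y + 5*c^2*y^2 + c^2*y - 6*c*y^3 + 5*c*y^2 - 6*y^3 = (c - y)*(c + 6*y)*(c*y + y)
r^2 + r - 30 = (r - 5)*(r + 6)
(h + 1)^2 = h^2 + 2*h + 1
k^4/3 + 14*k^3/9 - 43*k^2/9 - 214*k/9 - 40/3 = (k/3 + 1)*(k - 4)*(k + 2/3)*(k + 5)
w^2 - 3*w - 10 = (w - 5)*(w + 2)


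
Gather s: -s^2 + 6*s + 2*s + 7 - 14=-s^2 + 8*s - 7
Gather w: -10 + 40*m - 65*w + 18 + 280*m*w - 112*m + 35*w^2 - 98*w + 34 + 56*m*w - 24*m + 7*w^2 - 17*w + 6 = -96*m + 42*w^2 + w*(336*m - 180) + 48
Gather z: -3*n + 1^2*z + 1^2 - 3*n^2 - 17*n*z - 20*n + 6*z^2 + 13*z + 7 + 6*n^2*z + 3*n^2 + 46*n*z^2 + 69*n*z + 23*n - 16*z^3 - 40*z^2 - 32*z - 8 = -16*z^3 + z^2*(46*n - 34) + z*(6*n^2 + 52*n - 18)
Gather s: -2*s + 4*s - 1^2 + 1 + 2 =2*s + 2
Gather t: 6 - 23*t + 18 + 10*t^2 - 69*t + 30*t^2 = 40*t^2 - 92*t + 24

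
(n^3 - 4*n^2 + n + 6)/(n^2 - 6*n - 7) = (n^2 - 5*n + 6)/(n - 7)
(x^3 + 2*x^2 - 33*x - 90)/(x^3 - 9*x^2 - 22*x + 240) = (x + 3)/(x - 8)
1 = 1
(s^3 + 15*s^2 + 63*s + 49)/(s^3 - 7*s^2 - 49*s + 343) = (s^2 + 8*s + 7)/(s^2 - 14*s + 49)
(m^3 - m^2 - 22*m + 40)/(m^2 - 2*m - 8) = (m^2 + 3*m - 10)/(m + 2)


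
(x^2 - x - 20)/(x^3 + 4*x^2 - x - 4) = (x - 5)/(x^2 - 1)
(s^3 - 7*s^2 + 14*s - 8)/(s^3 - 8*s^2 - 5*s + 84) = (s^2 - 3*s + 2)/(s^2 - 4*s - 21)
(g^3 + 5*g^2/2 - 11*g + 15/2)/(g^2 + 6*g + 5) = (2*g^2 - 5*g + 3)/(2*(g + 1))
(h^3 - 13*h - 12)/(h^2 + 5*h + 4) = (h^2 - h - 12)/(h + 4)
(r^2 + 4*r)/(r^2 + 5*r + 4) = r/(r + 1)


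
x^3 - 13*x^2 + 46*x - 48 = (x - 8)*(x - 3)*(x - 2)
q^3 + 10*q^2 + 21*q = q*(q + 3)*(q + 7)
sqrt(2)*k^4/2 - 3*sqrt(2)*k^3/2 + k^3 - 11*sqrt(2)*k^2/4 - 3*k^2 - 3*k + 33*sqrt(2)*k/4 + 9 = (k - 3)*(k - 3*sqrt(2)/2)*(k + 2*sqrt(2))*(sqrt(2)*k/2 + 1/2)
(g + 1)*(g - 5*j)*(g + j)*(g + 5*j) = g^4 + g^3*j + g^3 - 25*g^2*j^2 + g^2*j - 25*g*j^3 - 25*g*j^2 - 25*j^3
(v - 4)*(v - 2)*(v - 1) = v^3 - 7*v^2 + 14*v - 8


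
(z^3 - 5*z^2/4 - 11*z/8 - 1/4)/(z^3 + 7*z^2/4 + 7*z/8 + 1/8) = (z - 2)/(z + 1)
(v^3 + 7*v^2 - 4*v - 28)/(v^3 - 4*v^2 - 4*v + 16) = (v + 7)/(v - 4)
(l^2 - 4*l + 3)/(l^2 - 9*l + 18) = (l - 1)/(l - 6)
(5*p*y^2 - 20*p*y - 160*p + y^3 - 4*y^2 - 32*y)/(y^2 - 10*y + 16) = (5*p*y + 20*p + y^2 + 4*y)/(y - 2)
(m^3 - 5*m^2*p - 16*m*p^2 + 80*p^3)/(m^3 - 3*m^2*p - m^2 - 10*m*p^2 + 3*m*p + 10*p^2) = (m^2 - 16*p^2)/(m^2 + 2*m*p - m - 2*p)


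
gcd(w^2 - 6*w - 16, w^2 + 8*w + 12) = w + 2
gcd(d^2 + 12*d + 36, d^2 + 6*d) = d + 6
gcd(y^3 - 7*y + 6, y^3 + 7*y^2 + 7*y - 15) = y^2 + 2*y - 3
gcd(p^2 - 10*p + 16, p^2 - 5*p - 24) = p - 8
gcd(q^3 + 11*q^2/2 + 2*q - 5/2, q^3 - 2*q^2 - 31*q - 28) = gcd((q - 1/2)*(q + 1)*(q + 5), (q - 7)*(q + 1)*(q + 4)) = q + 1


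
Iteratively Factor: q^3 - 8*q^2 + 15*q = (q)*(q^2 - 8*q + 15) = q*(q - 5)*(q - 3)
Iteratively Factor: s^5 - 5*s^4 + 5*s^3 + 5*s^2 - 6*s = (s + 1)*(s^4 - 6*s^3 + 11*s^2 - 6*s) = s*(s + 1)*(s^3 - 6*s^2 + 11*s - 6) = s*(s - 3)*(s + 1)*(s^2 - 3*s + 2) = s*(s - 3)*(s - 2)*(s + 1)*(s - 1)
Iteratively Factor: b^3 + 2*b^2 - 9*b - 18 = (b + 2)*(b^2 - 9) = (b - 3)*(b + 2)*(b + 3)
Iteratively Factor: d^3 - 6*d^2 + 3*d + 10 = (d - 5)*(d^2 - d - 2) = (d - 5)*(d + 1)*(d - 2)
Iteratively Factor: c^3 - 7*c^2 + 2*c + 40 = (c + 2)*(c^2 - 9*c + 20) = (c - 5)*(c + 2)*(c - 4)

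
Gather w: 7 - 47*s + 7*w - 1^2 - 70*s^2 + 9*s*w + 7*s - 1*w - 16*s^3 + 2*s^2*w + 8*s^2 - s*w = -16*s^3 - 62*s^2 - 40*s + w*(2*s^2 + 8*s + 6) + 6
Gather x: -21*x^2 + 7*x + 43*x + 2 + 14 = -21*x^2 + 50*x + 16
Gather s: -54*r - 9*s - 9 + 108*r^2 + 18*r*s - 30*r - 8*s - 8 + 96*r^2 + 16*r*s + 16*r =204*r^2 - 68*r + s*(34*r - 17) - 17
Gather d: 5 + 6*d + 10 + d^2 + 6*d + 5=d^2 + 12*d + 20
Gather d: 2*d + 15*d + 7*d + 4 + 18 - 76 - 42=24*d - 96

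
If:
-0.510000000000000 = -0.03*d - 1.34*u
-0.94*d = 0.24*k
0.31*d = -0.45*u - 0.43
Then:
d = -2.00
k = 7.85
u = 0.43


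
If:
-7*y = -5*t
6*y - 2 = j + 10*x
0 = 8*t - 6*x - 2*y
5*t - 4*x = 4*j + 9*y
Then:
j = 122/219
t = -28/73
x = -92/219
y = -20/73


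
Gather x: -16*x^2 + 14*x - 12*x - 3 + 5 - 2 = -16*x^2 + 2*x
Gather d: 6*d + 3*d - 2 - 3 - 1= 9*d - 6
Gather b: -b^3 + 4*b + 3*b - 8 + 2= -b^3 + 7*b - 6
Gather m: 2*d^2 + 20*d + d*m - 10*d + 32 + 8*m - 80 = 2*d^2 + 10*d + m*(d + 8) - 48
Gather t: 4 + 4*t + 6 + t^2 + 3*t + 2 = t^2 + 7*t + 12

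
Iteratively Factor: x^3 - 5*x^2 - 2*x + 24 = (x - 4)*(x^2 - x - 6) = (x - 4)*(x - 3)*(x + 2)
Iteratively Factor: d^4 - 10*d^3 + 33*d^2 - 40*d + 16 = (d - 1)*(d^3 - 9*d^2 + 24*d - 16) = (d - 4)*(d - 1)*(d^2 - 5*d + 4) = (d - 4)^2*(d - 1)*(d - 1)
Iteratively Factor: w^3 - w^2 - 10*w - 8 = (w + 2)*(w^2 - 3*w - 4) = (w + 1)*(w + 2)*(w - 4)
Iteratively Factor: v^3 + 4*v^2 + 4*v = (v + 2)*(v^2 + 2*v) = v*(v + 2)*(v + 2)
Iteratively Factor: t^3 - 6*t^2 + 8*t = (t - 2)*(t^2 - 4*t) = t*(t - 2)*(t - 4)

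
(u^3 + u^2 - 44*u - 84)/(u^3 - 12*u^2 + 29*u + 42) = (u^2 + 8*u + 12)/(u^2 - 5*u - 6)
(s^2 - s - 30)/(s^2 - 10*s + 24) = (s + 5)/(s - 4)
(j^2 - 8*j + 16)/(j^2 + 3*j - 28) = (j - 4)/(j + 7)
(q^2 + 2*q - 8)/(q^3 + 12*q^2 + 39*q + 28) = (q - 2)/(q^2 + 8*q + 7)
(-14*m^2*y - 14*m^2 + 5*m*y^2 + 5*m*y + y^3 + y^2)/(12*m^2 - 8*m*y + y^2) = (7*m*y + 7*m + y^2 + y)/(-6*m + y)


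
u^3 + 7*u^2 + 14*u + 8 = (u + 1)*(u + 2)*(u + 4)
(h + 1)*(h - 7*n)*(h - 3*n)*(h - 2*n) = h^4 - 12*h^3*n + h^3 + 41*h^2*n^2 - 12*h^2*n - 42*h*n^3 + 41*h*n^2 - 42*n^3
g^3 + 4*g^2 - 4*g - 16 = (g - 2)*(g + 2)*(g + 4)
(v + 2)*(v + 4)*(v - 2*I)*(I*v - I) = I*v^4 + 2*v^3 + 5*I*v^3 + 10*v^2 + 2*I*v^2 + 4*v - 8*I*v - 16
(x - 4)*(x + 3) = x^2 - x - 12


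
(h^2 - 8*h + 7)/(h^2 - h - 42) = (h - 1)/(h + 6)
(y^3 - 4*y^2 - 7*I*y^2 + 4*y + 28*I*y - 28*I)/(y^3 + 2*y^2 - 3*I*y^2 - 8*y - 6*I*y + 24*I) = (y^2 - y*(2 + 7*I) + 14*I)/(y^2 + y*(4 - 3*I) - 12*I)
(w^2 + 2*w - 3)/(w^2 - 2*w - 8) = (-w^2 - 2*w + 3)/(-w^2 + 2*w + 8)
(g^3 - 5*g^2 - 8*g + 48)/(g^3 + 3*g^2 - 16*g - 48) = (g - 4)/(g + 4)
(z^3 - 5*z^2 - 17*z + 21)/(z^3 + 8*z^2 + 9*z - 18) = (z - 7)/(z + 6)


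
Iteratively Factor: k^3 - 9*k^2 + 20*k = (k - 4)*(k^2 - 5*k) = k*(k - 4)*(k - 5)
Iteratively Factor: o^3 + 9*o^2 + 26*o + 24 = (o + 4)*(o^2 + 5*o + 6) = (o + 3)*(o + 4)*(o + 2)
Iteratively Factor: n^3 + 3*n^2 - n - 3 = (n + 3)*(n^2 - 1) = (n + 1)*(n + 3)*(n - 1)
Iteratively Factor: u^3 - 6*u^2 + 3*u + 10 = (u - 5)*(u^2 - u - 2) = (u - 5)*(u - 2)*(u + 1)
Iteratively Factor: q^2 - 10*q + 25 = (q - 5)*(q - 5)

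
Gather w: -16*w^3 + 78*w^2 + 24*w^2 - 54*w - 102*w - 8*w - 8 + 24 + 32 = -16*w^3 + 102*w^2 - 164*w + 48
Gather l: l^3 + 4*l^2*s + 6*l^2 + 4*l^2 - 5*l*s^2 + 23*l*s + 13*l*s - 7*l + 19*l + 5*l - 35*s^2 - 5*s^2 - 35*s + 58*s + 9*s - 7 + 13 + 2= l^3 + l^2*(4*s + 10) + l*(-5*s^2 + 36*s + 17) - 40*s^2 + 32*s + 8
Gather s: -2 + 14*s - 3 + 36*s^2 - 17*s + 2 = 36*s^2 - 3*s - 3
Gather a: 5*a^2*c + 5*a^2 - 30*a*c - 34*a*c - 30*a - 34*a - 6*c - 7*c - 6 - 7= a^2*(5*c + 5) + a*(-64*c - 64) - 13*c - 13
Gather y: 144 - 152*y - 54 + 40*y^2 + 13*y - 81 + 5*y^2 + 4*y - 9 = 45*y^2 - 135*y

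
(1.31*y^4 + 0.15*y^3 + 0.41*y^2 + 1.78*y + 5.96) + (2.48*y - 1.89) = 1.31*y^4 + 0.15*y^3 + 0.41*y^2 + 4.26*y + 4.07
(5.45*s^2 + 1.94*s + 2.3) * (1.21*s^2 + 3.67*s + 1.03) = 6.5945*s^4 + 22.3489*s^3 + 15.5163*s^2 + 10.4392*s + 2.369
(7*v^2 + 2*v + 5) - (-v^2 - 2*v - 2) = 8*v^2 + 4*v + 7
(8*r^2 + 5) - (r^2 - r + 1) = 7*r^2 + r + 4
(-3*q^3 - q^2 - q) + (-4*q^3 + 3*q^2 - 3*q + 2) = -7*q^3 + 2*q^2 - 4*q + 2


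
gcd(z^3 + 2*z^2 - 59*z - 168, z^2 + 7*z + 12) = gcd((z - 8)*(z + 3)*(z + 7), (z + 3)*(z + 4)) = z + 3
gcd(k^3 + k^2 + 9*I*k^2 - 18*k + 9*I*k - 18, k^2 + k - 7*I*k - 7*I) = k + 1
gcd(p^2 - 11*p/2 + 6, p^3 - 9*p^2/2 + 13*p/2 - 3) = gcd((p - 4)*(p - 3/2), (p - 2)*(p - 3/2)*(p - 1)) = p - 3/2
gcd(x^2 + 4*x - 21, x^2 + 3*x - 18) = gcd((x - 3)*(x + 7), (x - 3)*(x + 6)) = x - 3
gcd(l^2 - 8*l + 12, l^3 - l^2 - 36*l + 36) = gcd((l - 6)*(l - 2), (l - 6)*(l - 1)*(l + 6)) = l - 6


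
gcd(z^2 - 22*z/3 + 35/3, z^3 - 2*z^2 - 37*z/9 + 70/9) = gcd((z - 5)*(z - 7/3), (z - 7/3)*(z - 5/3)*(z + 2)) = z - 7/3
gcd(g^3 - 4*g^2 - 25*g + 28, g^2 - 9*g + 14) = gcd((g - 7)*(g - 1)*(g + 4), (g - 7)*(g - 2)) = g - 7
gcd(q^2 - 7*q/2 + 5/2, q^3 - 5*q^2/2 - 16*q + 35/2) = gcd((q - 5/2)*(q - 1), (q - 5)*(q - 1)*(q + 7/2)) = q - 1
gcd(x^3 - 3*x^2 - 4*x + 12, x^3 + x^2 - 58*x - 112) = x + 2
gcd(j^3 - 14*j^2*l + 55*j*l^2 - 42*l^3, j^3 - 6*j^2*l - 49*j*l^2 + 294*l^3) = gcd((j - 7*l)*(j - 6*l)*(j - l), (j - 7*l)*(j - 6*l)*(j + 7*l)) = j^2 - 13*j*l + 42*l^2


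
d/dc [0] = 0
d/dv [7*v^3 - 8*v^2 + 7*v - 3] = 21*v^2 - 16*v + 7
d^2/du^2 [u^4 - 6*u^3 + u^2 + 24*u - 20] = 12*u^2 - 36*u + 2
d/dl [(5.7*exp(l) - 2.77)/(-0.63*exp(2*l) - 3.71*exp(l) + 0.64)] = (3.591*exp(2*l) - 3.4902*exp(l) - 6.6287)*exp(l)/(0.3969*exp(4*l) + 4.6746*exp(3*l) + 12.9577*exp(2*l) - 4.7488*exp(l) + 0.4096)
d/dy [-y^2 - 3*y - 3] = -2*y - 3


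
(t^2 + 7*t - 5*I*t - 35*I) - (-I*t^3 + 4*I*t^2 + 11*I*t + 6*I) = I*t^3 + t^2 - 4*I*t^2 + 7*t - 16*I*t - 41*I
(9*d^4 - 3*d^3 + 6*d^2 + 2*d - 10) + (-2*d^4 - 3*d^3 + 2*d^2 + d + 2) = 7*d^4 - 6*d^3 + 8*d^2 + 3*d - 8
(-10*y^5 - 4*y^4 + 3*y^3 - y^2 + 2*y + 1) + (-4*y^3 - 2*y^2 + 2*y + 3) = -10*y^5 - 4*y^4 - y^3 - 3*y^2 + 4*y + 4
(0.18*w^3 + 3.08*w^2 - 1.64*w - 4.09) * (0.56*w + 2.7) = 0.1008*w^4 + 2.2108*w^3 + 7.3976*w^2 - 6.7184*w - 11.043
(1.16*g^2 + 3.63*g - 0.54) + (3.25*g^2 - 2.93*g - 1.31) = 4.41*g^2 + 0.7*g - 1.85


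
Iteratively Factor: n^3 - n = (n - 1)*(n^2 + n) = (n - 1)*(n + 1)*(n)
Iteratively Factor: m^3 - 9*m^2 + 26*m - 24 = (m - 3)*(m^2 - 6*m + 8) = (m - 4)*(m - 3)*(m - 2)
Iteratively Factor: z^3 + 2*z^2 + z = (z + 1)*(z^2 + z) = (z + 1)^2*(z)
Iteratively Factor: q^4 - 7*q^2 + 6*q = (q - 1)*(q^3 + q^2 - 6*q) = (q - 2)*(q - 1)*(q^2 + 3*q) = (q - 2)*(q - 1)*(q + 3)*(q)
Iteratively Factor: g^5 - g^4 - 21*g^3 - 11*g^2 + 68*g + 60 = (g + 1)*(g^4 - 2*g^3 - 19*g^2 + 8*g + 60) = (g - 5)*(g + 1)*(g^3 + 3*g^2 - 4*g - 12) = (g - 5)*(g - 2)*(g + 1)*(g^2 + 5*g + 6) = (g - 5)*(g - 2)*(g + 1)*(g + 3)*(g + 2)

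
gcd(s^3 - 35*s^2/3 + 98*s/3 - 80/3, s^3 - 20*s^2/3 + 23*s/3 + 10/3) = s - 2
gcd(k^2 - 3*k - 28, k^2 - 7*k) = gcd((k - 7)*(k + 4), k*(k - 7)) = k - 7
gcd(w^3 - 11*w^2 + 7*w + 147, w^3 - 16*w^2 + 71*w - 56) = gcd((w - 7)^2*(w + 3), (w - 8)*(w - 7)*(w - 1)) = w - 7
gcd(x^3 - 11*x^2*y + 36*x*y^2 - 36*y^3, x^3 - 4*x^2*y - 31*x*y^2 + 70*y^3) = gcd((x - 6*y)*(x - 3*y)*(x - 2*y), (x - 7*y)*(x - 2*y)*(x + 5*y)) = x - 2*y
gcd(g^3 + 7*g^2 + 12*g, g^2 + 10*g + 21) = g + 3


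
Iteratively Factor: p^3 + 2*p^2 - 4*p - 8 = (p - 2)*(p^2 + 4*p + 4) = (p - 2)*(p + 2)*(p + 2)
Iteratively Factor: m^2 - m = (m - 1)*(m)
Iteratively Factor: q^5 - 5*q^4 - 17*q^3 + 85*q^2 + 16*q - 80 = (q - 1)*(q^4 - 4*q^3 - 21*q^2 + 64*q + 80) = (q - 4)*(q - 1)*(q^3 - 21*q - 20) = (q - 5)*(q - 4)*(q - 1)*(q^2 + 5*q + 4) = (q - 5)*(q - 4)*(q - 1)*(q + 1)*(q + 4)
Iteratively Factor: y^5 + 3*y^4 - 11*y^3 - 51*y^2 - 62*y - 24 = (y + 2)*(y^4 + y^3 - 13*y^2 - 25*y - 12) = (y + 2)*(y + 3)*(y^3 - 2*y^2 - 7*y - 4) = (y + 1)*(y + 2)*(y + 3)*(y^2 - 3*y - 4) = (y - 4)*(y + 1)*(y + 2)*(y + 3)*(y + 1)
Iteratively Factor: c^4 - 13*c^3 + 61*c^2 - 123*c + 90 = (c - 2)*(c^3 - 11*c^2 + 39*c - 45) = (c - 3)*(c - 2)*(c^2 - 8*c + 15) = (c - 5)*(c - 3)*(c - 2)*(c - 3)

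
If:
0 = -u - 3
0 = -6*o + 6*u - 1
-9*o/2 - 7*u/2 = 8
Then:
No Solution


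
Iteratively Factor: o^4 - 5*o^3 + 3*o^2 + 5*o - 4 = (o + 1)*(o^3 - 6*o^2 + 9*o - 4) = (o - 4)*(o + 1)*(o^2 - 2*o + 1) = (o - 4)*(o - 1)*(o + 1)*(o - 1)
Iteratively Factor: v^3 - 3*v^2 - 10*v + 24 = (v - 4)*(v^2 + v - 6) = (v - 4)*(v - 2)*(v + 3)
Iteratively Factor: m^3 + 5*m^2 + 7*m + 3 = (m + 1)*(m^2 + 4*m + 3) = (m + 1)^2*(m + 3)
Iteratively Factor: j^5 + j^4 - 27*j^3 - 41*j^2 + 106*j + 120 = (j + 4)*(j^4 - 3*j^3 - 15*j^2 + 19*j + 30) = (j + 1)*(j + 4)*(j^3 - 4*j^2 - 11*j + 30) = (j - 5)*(j + 1)*(j + 4)*(j^2 + j - 6) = (j - 5)*(j - 2)*(j + 1)*(j + 4)*(j + 3)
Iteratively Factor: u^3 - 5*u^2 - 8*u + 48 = (u - 4)*(u^2 - u - 12) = (u - 4)^2*(u + 3)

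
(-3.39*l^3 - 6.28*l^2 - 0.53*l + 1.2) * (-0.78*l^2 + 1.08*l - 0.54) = 2.6442*l^5 + 1.2372*l^4 - 4.5384*l^3 + 1.8828*l^2 + 1.5822*l - 0.648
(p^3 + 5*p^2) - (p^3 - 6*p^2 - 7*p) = 11*p^2 + 7*p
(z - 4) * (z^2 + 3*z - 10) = z^3 - z^2 - 22*z + 40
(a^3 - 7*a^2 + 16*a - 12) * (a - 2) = a^4 - 9*a^3 + 30*a^2 - 44*a + 24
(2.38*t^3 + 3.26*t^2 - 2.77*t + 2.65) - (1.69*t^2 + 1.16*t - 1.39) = 2.38*t^3 + 1.57*t^2 - 3.93*t + 4.04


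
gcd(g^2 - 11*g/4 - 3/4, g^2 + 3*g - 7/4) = 1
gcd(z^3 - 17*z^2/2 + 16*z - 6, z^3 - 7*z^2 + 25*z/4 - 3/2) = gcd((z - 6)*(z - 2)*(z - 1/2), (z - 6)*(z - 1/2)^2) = z^2 - 13*z/2 + 3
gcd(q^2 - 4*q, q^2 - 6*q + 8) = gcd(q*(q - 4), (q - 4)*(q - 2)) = q - 4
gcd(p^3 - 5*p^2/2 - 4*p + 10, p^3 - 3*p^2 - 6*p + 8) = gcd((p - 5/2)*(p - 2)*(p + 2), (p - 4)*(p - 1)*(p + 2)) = p + 2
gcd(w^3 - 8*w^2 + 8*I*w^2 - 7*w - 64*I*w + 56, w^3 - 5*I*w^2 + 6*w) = w + I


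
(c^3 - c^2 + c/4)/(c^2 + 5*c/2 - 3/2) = c*(2*c - 1)/(2*(c + 3))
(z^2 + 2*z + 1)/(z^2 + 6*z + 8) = (z^2 + 2*z + 1)/(z^2 + 6*z + 8)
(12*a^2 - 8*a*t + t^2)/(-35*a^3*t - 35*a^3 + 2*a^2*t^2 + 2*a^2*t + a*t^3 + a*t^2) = (12*a^2 - 8*a*t + t^2)/(a*(-35*a^2*t - 35*a^2 + 2*a*t^2 + 2*a*t + t^3 + t^2))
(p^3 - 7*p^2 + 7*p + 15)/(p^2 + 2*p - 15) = (p^2 - 4*p - 5)/(p + 5)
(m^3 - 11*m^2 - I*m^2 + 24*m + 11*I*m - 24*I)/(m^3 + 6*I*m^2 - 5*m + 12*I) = (m^2 - 11*m + 24)/(m^2 + 7*I*m - 12)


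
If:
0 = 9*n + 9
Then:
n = -1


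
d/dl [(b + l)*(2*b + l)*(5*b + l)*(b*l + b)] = b*(10*b^3 + 34*b^2*l + 17*b^2 + 24*b*l^2 + 16*b*l + 4*l^3 + 3*l^2)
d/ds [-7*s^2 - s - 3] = -14*s - 1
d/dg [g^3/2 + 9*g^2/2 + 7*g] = 3*g^2/2 + 9*g + 7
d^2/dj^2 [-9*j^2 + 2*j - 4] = -18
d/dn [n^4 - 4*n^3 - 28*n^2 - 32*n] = 4*n^3 - 12*n^2 - 56*n - 32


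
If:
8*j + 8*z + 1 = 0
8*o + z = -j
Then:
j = -z - 1/8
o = 1/64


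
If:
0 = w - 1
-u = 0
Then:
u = 0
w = 1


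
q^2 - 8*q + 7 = (q - 7)*(q - 1)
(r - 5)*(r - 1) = r^2 - 6*r + 5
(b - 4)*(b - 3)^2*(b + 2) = b^4 - 8*b^3 + 13*b^2 + 30*b - 72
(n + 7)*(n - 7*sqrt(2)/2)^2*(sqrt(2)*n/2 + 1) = sqrt(2)*n^4/2 - 6*n^3 + 7*sqrt(2)*n^3/2 - 42*n^2 + 21*sqrt(2)*n^2/4 + 49*n/2 + 147*sqrt(2)*n/4 + 343/2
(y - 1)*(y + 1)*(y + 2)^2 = y^4 + 4*y^3 + 3*y^2 - 4*y - 4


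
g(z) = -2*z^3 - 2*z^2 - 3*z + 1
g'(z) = -6*z^2 - 4*z - 3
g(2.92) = -74.61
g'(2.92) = -65.84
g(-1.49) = 7.65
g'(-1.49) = -10.36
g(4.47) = -231.00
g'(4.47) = -140.77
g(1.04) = -6.53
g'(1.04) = -13.65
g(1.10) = -7.38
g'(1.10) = -14.66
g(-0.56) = 2.40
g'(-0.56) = -2.64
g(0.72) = -2.94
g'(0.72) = -8.99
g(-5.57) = 301.28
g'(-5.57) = -166.87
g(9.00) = -1646.00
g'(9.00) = -525.00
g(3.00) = -80.00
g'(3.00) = -69.00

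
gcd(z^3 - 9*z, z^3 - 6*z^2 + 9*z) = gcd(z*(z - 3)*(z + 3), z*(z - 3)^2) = z^2 - 3*z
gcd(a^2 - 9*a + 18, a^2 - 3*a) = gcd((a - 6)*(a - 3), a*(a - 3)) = a - 3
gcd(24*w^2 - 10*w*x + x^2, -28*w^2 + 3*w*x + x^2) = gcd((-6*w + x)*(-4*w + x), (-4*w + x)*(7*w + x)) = -4*w + x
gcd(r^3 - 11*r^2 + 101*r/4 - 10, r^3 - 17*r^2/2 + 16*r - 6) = r - 1/2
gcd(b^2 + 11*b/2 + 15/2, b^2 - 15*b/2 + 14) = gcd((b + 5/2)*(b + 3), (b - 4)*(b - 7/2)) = 1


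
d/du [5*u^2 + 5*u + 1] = 10*u + 5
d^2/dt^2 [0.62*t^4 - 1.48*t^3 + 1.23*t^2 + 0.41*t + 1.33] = 7.44*t^2 - 8.88*t + 2.46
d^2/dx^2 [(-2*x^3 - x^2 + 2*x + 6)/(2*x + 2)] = (-2*x^3 - 6*x^2 - 6*x + 3)/(x^3 + 3*x^2 + 3*x + 1)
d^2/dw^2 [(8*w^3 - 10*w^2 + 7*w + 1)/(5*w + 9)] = 8*(50*w^3 + 270*w^2 + 486*w - 275)/(125*w^3 + 675*w^2 + 1215*w + 729)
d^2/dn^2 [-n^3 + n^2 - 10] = 2 - 6*n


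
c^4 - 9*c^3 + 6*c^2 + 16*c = c*(c - 8)*(c - 2)*(c + 1)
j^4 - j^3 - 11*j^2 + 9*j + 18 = (j - 3)*(j - 2)*(j + 1)*(j + 3)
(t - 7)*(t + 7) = t^2 - 49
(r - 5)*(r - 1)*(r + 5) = r^3 - r^2 - 25*r + 25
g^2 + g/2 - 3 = (g - 3/2)*(g + 2)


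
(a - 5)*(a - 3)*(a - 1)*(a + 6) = a^4 - 3*a^3 - 31*a^2 + 123*a - 90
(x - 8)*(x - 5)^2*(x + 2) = x^4 - 16*x^3 + 69*x^2 + 10*x - 400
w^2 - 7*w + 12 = (w - 4)*(w - 3)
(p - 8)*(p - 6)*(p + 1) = p^3 - 13*p^2 + 34*p + 48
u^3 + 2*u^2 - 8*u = u*(u - 2)*(u + 4)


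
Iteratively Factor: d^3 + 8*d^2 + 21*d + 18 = (d + 3)*(d^2 + 5*d + 6) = (d + 3)^2*(d + 2)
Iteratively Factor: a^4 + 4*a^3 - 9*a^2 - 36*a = (a + 4)*(a^3 - 9*a) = (a - 3)*(a + 4)*(a^2 + 3*a) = a*(a - 3)*(a + 4)*(a + 3)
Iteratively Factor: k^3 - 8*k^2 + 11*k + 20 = (k - 4)*(k^2 - 4*k - 5) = (k - 4)*(k + 1)*(k - 5)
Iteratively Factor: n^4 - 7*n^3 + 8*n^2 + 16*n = (n - 4)*(n^3 - 3*n^2 - 4*n) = (n - 4)^2*(n^2 + n) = n*(n - 4)^2*(n + 1)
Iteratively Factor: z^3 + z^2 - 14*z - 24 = (z + 3)*(z^2 - 2*z - 8) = (z + 2)*(z + 3)*(z - 4)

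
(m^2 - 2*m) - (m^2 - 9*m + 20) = 7*m - 20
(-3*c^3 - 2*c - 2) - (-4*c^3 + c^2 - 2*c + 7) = c^3 - c^2 - 9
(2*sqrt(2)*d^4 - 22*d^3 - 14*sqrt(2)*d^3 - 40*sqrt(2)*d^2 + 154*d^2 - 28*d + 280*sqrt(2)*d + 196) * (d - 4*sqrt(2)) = 2*sqrt(2)*d^5 - 38*d^4 - 14*sqrt(2)*d^4 + 48*sqrt(2)*d^3 + 266*d^3 - 336*sqrt(2)*d^2 + 292*d^2 - 2044*d + 112*sqrt(2)*d - 784*sqrt(2)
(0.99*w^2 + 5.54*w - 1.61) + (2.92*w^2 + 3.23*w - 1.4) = 3.91*w^2 + 8.77*w - 3.01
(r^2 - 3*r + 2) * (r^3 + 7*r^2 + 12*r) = r^5 + 4*r^4 - 7*r^3 - 22*r^2 + 24*r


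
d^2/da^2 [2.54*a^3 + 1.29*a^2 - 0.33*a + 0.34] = 15.24*a + 2.58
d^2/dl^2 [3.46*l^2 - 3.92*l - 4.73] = 6.92000000000000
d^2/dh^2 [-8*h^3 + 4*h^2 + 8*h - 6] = 8 - 48*h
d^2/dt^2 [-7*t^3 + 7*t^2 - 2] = 14 - 42*t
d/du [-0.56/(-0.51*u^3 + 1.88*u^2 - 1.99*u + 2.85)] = (-0.8568*u^2 + 2.1056*u - 1.1144)/(0.51*u^3 - 1.88*u^2 + 1.99*u - 2.85)^2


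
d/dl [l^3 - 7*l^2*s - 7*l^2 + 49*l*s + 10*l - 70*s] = 3*l^2 - 14*l*s - 14*l + 49*s + 10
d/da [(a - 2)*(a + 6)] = 2*a + 4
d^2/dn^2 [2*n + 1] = 0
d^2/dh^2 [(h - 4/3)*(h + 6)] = 2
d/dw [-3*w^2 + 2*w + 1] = 2 - 6*w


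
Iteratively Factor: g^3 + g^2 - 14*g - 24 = (g + 2)*(g^2 - g - 12) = (g + 2)*(g + 3)*(g - 4)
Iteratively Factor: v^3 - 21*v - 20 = (v + 1)*(v^2 - v - 20) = (v + 1)*(v + 4)*(v - 5)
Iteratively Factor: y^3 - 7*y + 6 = (y - 2)*(y^2 + 2*y - 3) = (y - 2)*(y - 1)*(y + 3)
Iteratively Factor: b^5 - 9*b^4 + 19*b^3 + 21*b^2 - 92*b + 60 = (b + 2)*(b^4 - 11*b^3 + 41*b^2 - 61*b + 30) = (b - 2)*(b + 2)*(b^3 - 9*b^2 + 23*b - 15) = (b - 5)*(b - 2)*(b + 2)*(b^2 - 4*b + 3) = (b - 5)*(b - 3)*(b - 2)*(b + 2)*(b - 1)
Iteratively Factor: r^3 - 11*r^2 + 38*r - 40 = (r - 4)*(r^2 - 7*r + 10) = (r - 4)*(r - 2)*(r - 5)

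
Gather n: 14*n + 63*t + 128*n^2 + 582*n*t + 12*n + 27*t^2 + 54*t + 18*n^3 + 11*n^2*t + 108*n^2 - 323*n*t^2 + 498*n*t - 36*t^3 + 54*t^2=18*n^3 + n^2*(11*t + 236) + n*(-323*t^2 + 1080*t + 26) - 36*t^3 + 81*t^2 + 117*t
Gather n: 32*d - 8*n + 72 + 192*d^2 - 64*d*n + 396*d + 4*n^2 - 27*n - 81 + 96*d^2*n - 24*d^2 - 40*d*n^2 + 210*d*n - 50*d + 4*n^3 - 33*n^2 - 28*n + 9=168*d^2 + 378*d + 4*n^3 + n^2*(-40*d - 29) + n*(96*d^2 + 146*d - 63)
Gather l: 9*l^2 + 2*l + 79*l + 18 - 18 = 9*l^2 + 81*l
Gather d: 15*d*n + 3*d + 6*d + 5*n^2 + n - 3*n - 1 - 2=d*(15*n + 9) + 5*n^2 - 2*n - 3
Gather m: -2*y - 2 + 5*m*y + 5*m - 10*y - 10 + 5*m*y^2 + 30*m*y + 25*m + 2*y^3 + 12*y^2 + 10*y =m*(5*y^2 + 35*y + 30) + 2*y^3 + 12*y^2 - 2*y - 12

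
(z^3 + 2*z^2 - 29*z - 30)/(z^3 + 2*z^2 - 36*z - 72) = (z^2 - 4*z - 5)/(z^2 - 4*z - 12)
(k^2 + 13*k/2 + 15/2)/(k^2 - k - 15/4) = 2*(k + 5)/(2*k - 5)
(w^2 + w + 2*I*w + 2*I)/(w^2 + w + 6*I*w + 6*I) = (w + 2*I)/(w + 6*I)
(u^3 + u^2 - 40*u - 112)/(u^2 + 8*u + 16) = u - 7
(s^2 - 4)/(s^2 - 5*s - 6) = (4 - s^2)/(-s^2 + 5*s + 6)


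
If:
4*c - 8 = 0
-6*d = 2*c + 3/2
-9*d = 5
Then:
No Solution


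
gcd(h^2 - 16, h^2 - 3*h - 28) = h + 4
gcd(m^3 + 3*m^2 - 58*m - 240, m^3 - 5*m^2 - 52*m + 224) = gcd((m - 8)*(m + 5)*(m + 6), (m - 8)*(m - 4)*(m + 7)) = m - 8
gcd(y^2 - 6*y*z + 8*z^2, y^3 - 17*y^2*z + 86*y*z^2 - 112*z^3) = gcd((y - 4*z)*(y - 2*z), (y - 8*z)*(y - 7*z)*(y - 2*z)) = y - 2*z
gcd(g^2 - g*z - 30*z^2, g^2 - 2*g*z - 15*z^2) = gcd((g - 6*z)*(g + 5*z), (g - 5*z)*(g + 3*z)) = 1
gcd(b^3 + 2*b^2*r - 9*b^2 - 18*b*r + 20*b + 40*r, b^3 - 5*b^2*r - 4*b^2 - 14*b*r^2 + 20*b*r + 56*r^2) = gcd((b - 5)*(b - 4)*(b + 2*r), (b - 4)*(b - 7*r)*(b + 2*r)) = b^2 + 2*b*r - 4*b - 8*r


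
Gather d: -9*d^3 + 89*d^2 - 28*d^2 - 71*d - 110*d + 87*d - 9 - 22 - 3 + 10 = -9*d^3 + 61*d^2 - 94*d - 24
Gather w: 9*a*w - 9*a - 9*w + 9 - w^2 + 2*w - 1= -9*a - w^2 + w*(9*a - 7) + 8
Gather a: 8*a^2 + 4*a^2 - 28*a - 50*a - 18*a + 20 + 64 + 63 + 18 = 12*a^2 - 96*a + 165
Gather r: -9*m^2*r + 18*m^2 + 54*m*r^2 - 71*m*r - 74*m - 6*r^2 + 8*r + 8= 18*m^2 - 74*m + r^2*(54*m - 6) + r*(-9*m^2 - 71*m + 8) + 8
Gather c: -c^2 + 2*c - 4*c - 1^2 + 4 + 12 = -c^2 - 2*c + 15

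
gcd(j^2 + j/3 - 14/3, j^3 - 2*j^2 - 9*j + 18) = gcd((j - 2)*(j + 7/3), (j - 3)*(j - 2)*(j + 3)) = j - 2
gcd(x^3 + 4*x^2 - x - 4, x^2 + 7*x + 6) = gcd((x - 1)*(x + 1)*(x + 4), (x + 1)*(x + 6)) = x + 1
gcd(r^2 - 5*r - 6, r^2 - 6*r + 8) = 1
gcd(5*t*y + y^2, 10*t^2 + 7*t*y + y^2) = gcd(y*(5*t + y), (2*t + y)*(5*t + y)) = 5*t + y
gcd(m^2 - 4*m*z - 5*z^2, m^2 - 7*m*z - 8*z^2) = m + z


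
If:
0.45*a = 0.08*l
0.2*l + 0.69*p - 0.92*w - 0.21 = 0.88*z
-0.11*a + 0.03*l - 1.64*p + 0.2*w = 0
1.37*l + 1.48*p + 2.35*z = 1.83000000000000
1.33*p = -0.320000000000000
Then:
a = -0.14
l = -0.82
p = -0.24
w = -1.93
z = 1.41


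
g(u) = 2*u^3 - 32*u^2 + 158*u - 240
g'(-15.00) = 2468.00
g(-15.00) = -16560.00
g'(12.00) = 254.00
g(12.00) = 504.00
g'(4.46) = -8.09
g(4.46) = 5.58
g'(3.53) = 6.85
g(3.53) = 6.97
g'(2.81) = 25.54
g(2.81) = -4.32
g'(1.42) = 79.22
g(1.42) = -74.44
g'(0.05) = 154.82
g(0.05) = -232.18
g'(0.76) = 112.83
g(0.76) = -137.53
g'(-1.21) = 244.22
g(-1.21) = -481.57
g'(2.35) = 40.74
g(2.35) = -19.46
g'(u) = 6*u^2 - 64*u + 158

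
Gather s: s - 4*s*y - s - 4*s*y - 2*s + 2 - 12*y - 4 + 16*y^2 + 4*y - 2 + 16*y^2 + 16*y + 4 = s*(-8*y - 2) + 32*y^2 + 8*y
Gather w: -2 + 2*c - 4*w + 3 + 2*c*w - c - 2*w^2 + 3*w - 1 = c - 2*w^2 + w*(2*c - 1)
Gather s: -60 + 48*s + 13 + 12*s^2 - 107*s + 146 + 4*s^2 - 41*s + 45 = 16*s^2 - 100*s + 144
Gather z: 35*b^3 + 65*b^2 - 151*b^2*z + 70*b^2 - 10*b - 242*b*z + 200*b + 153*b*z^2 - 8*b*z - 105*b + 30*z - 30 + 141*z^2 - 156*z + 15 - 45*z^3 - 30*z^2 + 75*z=35*b^3 + 135*b^2 + 85*b - 45*z^3 + z^2*(153*b + 111) + z*(-151*b^2 - 250*b - 51) - 15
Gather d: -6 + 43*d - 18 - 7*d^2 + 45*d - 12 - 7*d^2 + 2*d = -14*d^2 + 90*d - 36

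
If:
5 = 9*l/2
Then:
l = 10/9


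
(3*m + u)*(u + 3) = 3*m*u + 9*m + u^2 + 3*u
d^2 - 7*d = d*(d - 7)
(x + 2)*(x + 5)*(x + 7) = x^3 + 14*x^2 + 59*x + 70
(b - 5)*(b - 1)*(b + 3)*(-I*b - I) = -I*b^4 + 2*I*b^3 + 16*I*b^2 - 2*I*b - 15*I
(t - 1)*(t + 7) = t^2 + 6*t - 7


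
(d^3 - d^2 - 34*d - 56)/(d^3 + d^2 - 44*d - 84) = (d + 4)/(d + 6)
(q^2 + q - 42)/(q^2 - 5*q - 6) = (q + 7)/(q + 1)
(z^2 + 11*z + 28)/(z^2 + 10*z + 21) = (z + 4)/(z + 3)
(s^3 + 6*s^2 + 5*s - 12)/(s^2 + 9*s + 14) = (s^3 + 6*s^2 + 5*s - 12)/(s^2 + 9*s + 14)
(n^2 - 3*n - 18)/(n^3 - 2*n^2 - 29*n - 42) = (n - 6)/(n^2 - 5*n - 14)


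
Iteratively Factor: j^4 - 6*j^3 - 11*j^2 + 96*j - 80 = (j + 4)*(j^3 - 10*j^2 + 29*j - 20) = (j - 1)*(j + 4)*(j^2 - 9*j + 20) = (j - 4)*(j - 1)*(j + 4)*(j - 5)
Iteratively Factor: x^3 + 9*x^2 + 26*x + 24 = (x + 2)*(x^2 + 7*x + 12) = (x + 2)*(x + 3)*(x + 4)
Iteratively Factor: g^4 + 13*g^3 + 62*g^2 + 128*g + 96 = (g + 2)*(g^3 + 11*g^2 + 40*g + 48) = (g + 2)*(g + 4)*(g^2 + 7*g + 12) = (g + 2)*(g + 4)^2*(g + 3)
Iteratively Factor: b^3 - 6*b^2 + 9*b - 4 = (b - 4)*(b^2 - 2*b + 1) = (b - 4)*(b - 1)*(b - 1)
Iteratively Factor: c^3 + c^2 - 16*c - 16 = (c - 4)*(c^2 + 5*c + 4) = (c - 4)*(c + 1)*(c + 4)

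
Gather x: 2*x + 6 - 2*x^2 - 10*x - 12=-2*x^2 - 8*x - 6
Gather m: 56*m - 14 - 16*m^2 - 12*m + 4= -16*m^2 + 44*m - 10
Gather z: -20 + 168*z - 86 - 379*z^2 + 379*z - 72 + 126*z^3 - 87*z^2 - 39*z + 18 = 126*z^3 - 466*z^2 + 508*z - 160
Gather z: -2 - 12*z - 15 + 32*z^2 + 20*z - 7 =32*z^2 + 8*z - 24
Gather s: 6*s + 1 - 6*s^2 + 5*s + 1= -6*s^2 + 11*s + 2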